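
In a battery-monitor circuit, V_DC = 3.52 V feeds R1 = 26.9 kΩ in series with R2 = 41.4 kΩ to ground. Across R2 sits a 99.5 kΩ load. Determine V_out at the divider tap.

The load sits in parallel with R2, giving an effective lower resistance R2' = R2·R_L/(R2+R_L) = 29.24 kΩ.
Then V_out = V_DC · R2'/(R1 + R2') = 3.52 × 29.24/56.14 = 1.833 V.

V_out ≈ 1.83 V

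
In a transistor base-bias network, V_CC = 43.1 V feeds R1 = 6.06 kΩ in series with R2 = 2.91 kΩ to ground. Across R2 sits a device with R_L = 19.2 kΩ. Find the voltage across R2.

R2 ‖ R_L = (2.91 × 19.2)/(2.91 + 19.2) = 2.527 kΩ.
Now apply the divider: V_out = 43.1 × 0.2943 = 12.68 V.
(Unloaded it would be 14.0 V; the load pulls it down.)

V_out ≈ 12.7 V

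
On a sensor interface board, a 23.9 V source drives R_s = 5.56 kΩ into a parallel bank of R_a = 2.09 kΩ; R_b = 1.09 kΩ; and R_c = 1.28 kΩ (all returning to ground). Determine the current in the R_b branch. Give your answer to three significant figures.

I ≈ 1.67 mA

Parallel bank: R_p = 1/(1/2.09 + 1/1.09 + 1/1.28) = 0.4593 kΩ.
V_A = 23.9 × 0.4593/6.019 = 1.824 V.
I(R_b) = V_A / R_b = 1.824/1.09 = 1.673 mA.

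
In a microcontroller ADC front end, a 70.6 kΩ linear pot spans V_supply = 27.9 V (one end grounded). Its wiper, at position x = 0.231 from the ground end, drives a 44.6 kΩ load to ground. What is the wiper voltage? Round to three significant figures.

Split the track: R_lower = x·R_p = 16.31 kΩ, R_upper = (1−x)·R_p = 54.29 kΩ.
R_L loads the lower segment: effective lower R = 11.94 kΩ.
Loaded-divider output: V_out = 27.9 × 0.1803 = 5.030 V.

V_out ≈ 5.03 V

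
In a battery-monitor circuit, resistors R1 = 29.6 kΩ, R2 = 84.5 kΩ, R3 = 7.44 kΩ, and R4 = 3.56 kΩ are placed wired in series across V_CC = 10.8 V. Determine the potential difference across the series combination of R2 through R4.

ΣR = 29.6 + 84.5 + 7.44 + 3.56 = 125.1 kΩ.
R_{R2..R4} = 84.5 + 7.44 + 3.56 = 95.50 kΩ.
By the voltage-divider rule, V = 10.8 × 95.50/125.1 = 8.245 V.

V ≈ 8.24 V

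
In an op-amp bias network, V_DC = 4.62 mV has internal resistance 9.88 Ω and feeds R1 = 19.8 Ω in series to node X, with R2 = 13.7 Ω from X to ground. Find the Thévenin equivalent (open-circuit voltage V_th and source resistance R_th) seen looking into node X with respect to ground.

V_th ≈ 1.46 mV, R_th ≈ 9.37 Ω

R1' = 9.88 + 19.8 = 29.68 Ω (source resistance + R1).
V_th is the unloaded tap voltage: V_DC · R2/(R1'+R2) = 4.62 × 0.3158 = 1.459 mV.
With V_DC suppressed (replaced by a short), R_th = R1' ‖ R2 = (29.68 × 13.7)/(29.68 + 13.7) = 9.373 Ω.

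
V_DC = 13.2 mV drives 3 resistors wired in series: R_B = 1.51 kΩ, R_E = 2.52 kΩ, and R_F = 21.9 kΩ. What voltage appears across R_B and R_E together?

Total series resistance ΣR = 1.51 + 2.52 + 21.9 = 25.93 kΩ.
R_{R_B..R_E} = 1.51 + 2.52 = 4.030 kΩ.
Voltage divider: V = V_DC · (4.030 / 25.93) = 13.2 × 0.1554 = 2.052 mV.

V ≈ 2.05 mV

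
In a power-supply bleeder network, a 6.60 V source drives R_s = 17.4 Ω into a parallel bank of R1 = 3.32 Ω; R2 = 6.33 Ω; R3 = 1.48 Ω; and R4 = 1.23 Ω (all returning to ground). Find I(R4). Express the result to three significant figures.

Combine the parallel branches: R_p = (1/3.32 + 1/6.33 + 1/1.48 + 1/1.23)⁻¹ = 0.5134 Ω.
V_A by voltage divider: V_A = 6.60 × 0.5134/(17.4 + 0.5134) = 0.1892 V.
Branch current I = V_A/R4 = 0.1892/1.23 = 0.1538 A.

I ≈ 0.154 A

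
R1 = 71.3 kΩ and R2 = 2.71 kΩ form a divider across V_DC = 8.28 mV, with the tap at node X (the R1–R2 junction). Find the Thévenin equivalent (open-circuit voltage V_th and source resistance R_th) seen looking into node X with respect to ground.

V_th ≈ 0.303 mV, R_th ≈ 2.61 kΩ

V_th is the unloaded tap voltage: V_DC · R2/(R1+R2) = 8.28 × 0.03662 = 0.3032 mV.
Looking into X with the source shorted: R_th = R1·R2/(R1+R2) = 71.30 × 2.71/74.01 = 2.611 kΩ.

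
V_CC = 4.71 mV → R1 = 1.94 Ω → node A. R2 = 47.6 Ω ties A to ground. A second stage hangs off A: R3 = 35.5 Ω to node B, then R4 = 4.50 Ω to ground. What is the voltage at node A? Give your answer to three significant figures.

Looking into the second stage from A: R3 + R4 = 40.00 Ω appears in parallel with R2.
Effective lower resistance at A: R2 ‖ 40.00 = 21.74 Ω.
First divider: V_A = V_CC · 21.74/(1.94 + 21.74) = 4.324 mV.

V_A ≈ 4.32 mV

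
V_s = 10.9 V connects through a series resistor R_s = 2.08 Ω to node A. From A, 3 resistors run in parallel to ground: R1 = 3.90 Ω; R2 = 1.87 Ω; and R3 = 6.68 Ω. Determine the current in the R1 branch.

Equivalent of the parallel group: R_p = 1.063 Ω.
V_A by voltage divider: V_A = 10.9 × 1.063/(2.08 + 1.063) = 3.686 V.
I(R1) = V_A / R1 = 3.686/3.90 = 0.9452 A.
(Check via current divider: I_total = 3.468 A; share G_k/ΣG = 0.2725 → same result.)

I ≈ 0.945 A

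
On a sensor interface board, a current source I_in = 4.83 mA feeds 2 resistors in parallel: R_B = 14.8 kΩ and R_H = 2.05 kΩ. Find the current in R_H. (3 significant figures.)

For two parallel branches, I_k = I_in · (other R)/(sum of R).
I(R_H) = 4.83 × 14.8/(14.8 + 2.05) = 4.83 × 0.8783 = 4.242 mA.

I ≈ 4.24 mA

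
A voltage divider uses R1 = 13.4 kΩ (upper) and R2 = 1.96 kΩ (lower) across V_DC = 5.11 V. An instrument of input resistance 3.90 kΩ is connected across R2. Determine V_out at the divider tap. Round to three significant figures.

V_out ≈ 0.453 V

The load sits in parallel with R2, giving an effective lower resistance R2' = R2·R_L/(R2+R_L) = 1.304 kΩ.
Now apply the divider: V_out = 5.11 × 0.08871 = 0.4533 V.
(Unloaded it would be 0.652 V; the load pulls it down.)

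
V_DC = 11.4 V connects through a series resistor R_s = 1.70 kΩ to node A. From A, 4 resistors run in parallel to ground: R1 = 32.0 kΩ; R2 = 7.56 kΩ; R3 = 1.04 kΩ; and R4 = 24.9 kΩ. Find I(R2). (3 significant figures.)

I ≈ 0.506 mA

Parallel bank: R_p = 1/(1/32.0 + 1/7.56 + 1/1.04 + 1/24.9) = 0.8582 kΩ.
V_A by voltage divider: V_A = 11.4 × 0.8582/(1.70 + 0.8582) = 3.824 V.
I(R2) = V_A / R2 = 3.824/7.56 = 0.5059 mA.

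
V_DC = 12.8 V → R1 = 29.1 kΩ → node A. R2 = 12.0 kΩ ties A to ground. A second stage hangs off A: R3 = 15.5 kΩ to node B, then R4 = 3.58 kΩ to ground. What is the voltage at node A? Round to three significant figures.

Node A sees R2 in parallel with the series input of stage 2, R3 + R4 = 19.08 kΩ.
R2 ‖ (R3+R4) = 7.367 kΩ.
V_A = 12.8 × 7.367/(29.1 + 7.367) = 2.586 V.

V_A ≈ 2.59 V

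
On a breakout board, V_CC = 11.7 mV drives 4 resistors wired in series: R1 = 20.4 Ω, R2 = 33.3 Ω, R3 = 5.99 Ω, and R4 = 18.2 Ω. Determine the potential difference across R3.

V ≈ 0.900 mV

Series total: ΣR = 20.4 + 33.3 + 5.99 + 18.2 = 77.89 Ω.
V = V_CC · R/ΣR = 11.7 × 0.07690 = 0.8998 mV.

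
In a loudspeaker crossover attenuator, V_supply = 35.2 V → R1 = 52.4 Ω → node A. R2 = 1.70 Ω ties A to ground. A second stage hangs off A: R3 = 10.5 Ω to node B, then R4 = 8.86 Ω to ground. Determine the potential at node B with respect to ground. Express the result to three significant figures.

V_B ≈ 0.467 V

Node A sees R2 in parallel with the series input of stage 2, R3 + R4 = 19.36 Ω.
Effective lower resistance at A: R2 ‖ 19.36 = 1.563 Ω.
So V_A = 35.2 × 0.02896 = 1.019 V.
Then the unloaded second divider: V_B = V_A × R4/(R3+R4) = 1.019 × 0.4576 = 0.4665 V.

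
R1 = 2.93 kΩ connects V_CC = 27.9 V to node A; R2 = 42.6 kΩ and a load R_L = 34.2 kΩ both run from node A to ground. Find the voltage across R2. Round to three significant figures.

First combine the lower leg with the load: R2 ‖ R_L = 18.97 kΩ.
Now apply the divider: V_out = 27.9 × 0.8662 = 24.17 V.

V_out ≈ 24.2 V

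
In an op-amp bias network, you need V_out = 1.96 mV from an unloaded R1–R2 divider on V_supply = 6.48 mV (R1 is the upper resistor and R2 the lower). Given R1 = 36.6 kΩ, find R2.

Required fraction k = V_out/V_supply = 0.3025.
Rearranging, R2 = R1·k/(1−k) = 36.6 × 0.4336 = 15.87 kΩ.

R2 ≈ 15.9 kΩ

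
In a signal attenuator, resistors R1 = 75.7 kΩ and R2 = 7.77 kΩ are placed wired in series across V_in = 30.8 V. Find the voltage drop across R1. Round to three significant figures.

ΣR = 75.7 + 7.77 = 83.47 kΩ.
Voltage divider: V = V_in · (75.70 / 83.47) = 30.8 × 0.9069 = 27.93 V.

V ≈ 27.9 V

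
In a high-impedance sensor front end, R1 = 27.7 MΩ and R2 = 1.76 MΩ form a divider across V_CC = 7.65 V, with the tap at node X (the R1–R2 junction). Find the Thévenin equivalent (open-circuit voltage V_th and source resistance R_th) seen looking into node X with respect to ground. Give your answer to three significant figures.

Open-circuit (no load on X): V_th = V_CC · R2/(R1 + R2) = 7.65 × 1.76/(27.70 + 1.76) = 0.4570 V.
Looking into X with the source shorted: R_th = R1·R2/(R1+R2) = 27.70 × 1.76/29.46 = 1.655 MΩ.

V_th ≈ 0.457 V, R_th ≈ 1.65 MΩ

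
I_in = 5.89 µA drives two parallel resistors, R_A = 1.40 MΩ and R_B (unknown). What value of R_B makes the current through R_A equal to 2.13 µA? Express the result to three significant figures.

The fraction through R_A equals R_B/(R_A+R_B).
With f = 0.3616, R_B = R_A · f/(1−f) = 1.40 × 0.5665 = 0.7931 MΩ.

R_B ≈ 0.793 MΩ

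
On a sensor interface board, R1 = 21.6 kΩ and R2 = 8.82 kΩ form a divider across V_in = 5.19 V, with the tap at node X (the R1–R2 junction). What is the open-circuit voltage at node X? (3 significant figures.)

Open-circuit (no load on X): V_th = V_in · R2/(R1 + R2) = 5.19 × 8.82/(21.60 + 8.82) = 1.505 V.

V_th ≈ 1.50 V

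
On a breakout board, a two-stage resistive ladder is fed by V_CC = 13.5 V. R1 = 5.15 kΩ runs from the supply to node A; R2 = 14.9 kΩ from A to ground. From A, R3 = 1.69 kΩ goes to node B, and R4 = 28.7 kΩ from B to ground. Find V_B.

V_B ≈ 8.41 V

Looking into the second stage from A: R3 + R4 = 30.39 kΩ appears in parallel with R2.
R2 ‖ (R3+R4) = 9.998 kΩ.
First divider: V_A = V_CC · 9.998/(5.15 + 9.998) = 8.910 V.
Stage 2 is unloaded, so V_B = V_A · R4/(R3+R4) = 8.910 × 28.7/30.39 = 8.415 V.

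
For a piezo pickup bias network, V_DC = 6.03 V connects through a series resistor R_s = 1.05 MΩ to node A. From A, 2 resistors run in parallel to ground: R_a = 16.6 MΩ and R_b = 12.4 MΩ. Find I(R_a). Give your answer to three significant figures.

Parallel bank: R_p = 1/(1/16.6 + 1/12.4) = 7.098 MΩ.
Node voltage V_A = V_DC · R_p/(R_s + R_p) = 6.03 × 0.8711 = 5.253 V.
Branch current I = V_A/R_a = 5.253/16.6 = 0.3164 µA.

I ≈ 0.316 µA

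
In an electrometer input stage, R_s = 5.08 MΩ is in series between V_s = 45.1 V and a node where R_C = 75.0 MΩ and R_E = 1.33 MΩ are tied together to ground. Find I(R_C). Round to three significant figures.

I ≈ 0.123 µA

Equivalent of the parallel group: R_p = 1.307 MΩ.
V_A by voltage divider: V_A = 45.1 × 1.307/(5.08 + 1.307) = 9.228 V.
Branch current I = V_A/R_C = 9.228/75.0 = 0.1230 µA.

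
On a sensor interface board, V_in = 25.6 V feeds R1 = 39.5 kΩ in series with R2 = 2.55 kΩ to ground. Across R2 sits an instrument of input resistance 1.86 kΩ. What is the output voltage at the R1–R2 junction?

V_out ≈ 0.679 V

First combine the lower leg with the load: R2 ‖ R_L = 1.076 kΩ.
Then V_out = V_in · R2'/(R1 + R2') = 25.6 × 1.076/40.58 = 0.6786 V.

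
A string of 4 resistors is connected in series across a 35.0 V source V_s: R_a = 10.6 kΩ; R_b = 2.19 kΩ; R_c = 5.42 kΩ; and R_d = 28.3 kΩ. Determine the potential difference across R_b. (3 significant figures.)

V ≈ 1.65 V

ΣR = 10.6 + 2.19 + 5.42 + 28.3 = 46.51 kΩ.
Voltage divider: V = V_s · (2.190 / 46.51) = 35.0 × 0.04709 = 1.648 V.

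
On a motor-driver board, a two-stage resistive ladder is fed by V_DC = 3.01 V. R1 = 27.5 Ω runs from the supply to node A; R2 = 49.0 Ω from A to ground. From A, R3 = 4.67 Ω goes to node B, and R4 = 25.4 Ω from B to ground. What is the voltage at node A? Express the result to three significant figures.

V_A ≈ 1.22 V

The second stage (R3 + R4 = 30.07 Ω) loads node A in parallel with R2.
R2 ‖ (R3+R4) = 18.63 Ω.
V_A = 3.01 × 18.63/(27.5 + 18.63) = 1.216 V.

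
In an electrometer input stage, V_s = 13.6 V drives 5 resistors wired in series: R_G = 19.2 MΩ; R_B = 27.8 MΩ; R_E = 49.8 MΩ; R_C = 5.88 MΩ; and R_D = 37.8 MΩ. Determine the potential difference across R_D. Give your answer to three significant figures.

V ≈ 3.66 V

Total series resistance ΣR = 19.2 + 27.8 + 49.8 + 5.88 + 37.8 = 140.5 MΩ.
Voltage divider: V = V_s · (37.80 / 140.5) = 13.6 × 0.2691 = 3.659 V.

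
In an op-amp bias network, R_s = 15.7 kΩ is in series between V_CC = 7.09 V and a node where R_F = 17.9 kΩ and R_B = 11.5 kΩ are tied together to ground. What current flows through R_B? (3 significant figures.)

Parallel bank: R_p = 1/(1/17.9 + 1/11.5) = 7.002 kΩ.
V_A by voltage divider: V_A = 7.09 × 7.002/(15.7 + 7.002) = 2.187 V.
Branch current I = V_A/R_B = 2.187/11.5 = 0.1901 mA.

I ≈ 0.190 mA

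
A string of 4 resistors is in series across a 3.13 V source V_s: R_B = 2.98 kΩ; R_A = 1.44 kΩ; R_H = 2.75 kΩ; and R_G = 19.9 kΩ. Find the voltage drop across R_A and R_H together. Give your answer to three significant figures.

ΣR = 2.98 + 1.44 + 2.75 + 19.9 = 27.07 kΩ.
R_{R_A..R_H} = 1.44 + 2.75 = 4.190 kΩ.
Voltage divider: V = V_s · (4.190 / 27.07) = 3.13 × 0.1548 = 0.4845 V.

V ≈ 0.484 V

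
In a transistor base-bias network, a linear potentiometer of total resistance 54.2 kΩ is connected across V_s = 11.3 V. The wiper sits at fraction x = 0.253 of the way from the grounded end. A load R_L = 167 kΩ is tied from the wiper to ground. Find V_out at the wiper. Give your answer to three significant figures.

V_out ≈ 2.69 V

The pot divides into 40.49 kΩ above the wiper and 13.71 kΩ below.
Lower segment in parallel with the load: 13.71 ‖ 167 = 12.67 kΩ.
Loaded-divider output: V_out = 11.3 × 0.2384 = 2.694 V.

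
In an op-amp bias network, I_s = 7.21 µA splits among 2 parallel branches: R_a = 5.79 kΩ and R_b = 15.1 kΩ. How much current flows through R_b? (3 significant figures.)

Two-branch current divider: I_k = I_s · R_other/(R_1 + R_2).
So I = 7.21 × 5.79/20.89 = 1.998 µA.

I ≈ 2.00 µA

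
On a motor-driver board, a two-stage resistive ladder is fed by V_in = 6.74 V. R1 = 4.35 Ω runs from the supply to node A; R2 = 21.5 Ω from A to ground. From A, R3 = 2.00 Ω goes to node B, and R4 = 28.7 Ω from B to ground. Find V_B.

Looking into the second stage from A: R3 + R4 = 30.70 Ω appears in parallel with R2.
Effective lower resistance at A: R2 ‖ 30.70 = 12.64 Ω.
So V_A = 6.74 × 0.7440 = 5.015 V.
Then the unloaded second divider: V_B = V_A × R4/(R3+R4) = 5.015 × 0.9349 = 4.688 V.

V_B ≈ 4.69 V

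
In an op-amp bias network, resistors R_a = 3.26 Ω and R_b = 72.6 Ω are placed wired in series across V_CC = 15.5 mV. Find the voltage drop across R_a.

V ≈ 0.666 mV

Total series resistance ΣR = 3.26 + 72.6 = 75.86 Ω.
V = V_CC · R/ΣR = 15.5 × 0.04297 = 0.6661 mV.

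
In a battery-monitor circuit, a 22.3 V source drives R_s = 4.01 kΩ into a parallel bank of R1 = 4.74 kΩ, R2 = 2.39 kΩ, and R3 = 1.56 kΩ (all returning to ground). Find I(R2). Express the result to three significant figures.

I ≈ 1.53 mA

Combine the parallel branches: R_p = (1/4.74 + 1/2.39 + 1/1.56)⁻¹ = 0.7871 kΩ.
V_A by voltage divider: V_A = 22.3 × 0.7871/(4.01 + 0.7871) = 3.659 V.
Branch current I = V_A/R2 = 3.659/2.39 = 1.531 mA.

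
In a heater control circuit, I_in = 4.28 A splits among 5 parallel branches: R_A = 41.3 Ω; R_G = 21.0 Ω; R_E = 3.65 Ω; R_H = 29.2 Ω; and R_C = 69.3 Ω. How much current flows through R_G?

I ≈ 0.517 A

Conductances: ΣG = 1/41.3 + 1/21.0 + 1/3.65 + 1/29.2 + 1/69.3 = 0.3945 (1/Ω).
R_G takes the fraction G_k/ΣG = 0.04762/0.3945 = 0.1207, so I = 4.28 × 0.1207 = 0.5167 A.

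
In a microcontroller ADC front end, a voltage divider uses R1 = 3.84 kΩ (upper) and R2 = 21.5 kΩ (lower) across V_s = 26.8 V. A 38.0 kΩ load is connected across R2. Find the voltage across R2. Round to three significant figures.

V_out ≈ 20.9 V

First combine the lower leg with the load: R2 ‖ R_L = 13.73 kΩ.
Voltage divider with the loaded lower leg: V_out = 26.8 × 13.73/(3.84 + 13.73) = 26.8 × 0.7815 = 20.94 V.
(Unloaded it would be 22.7 V; the load pulls it down.)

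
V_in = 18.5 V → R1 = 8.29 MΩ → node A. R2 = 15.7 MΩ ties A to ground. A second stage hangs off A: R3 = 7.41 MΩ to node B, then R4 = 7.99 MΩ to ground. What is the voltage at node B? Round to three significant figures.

V_B ≈ 4.65 V

Node A sees R2 in parallel with the series input of stage 2, R3 + R4 = 15.40 MΩ.
Effective lower resistance at A: R2 ‖ 15.40 = 7.774 MΩ.
V_A = 18.5 × 7.774/(8.29 + 7.774) = 8.953 V.
Stage 2 is unloaded, so V_B = V_A · R4/(R3+R4) = 8.953 × 7.99/15.40 = 4.645 V.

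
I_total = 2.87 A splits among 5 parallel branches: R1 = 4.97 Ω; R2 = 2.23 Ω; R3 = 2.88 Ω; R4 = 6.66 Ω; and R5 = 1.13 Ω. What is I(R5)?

Total conductance ΣG = 1/4.97 + 1/2.23 + 1/2.88 + 1/6.66 + 1/1.13 = 2.032 (units of 1/Ω).
R5 takes the fraction G_k/ΣG = 0.8850/2.032 = 0.4355, so I = 2.87 × 0.4355 = 1.250 A.

I ≈ 1.25 A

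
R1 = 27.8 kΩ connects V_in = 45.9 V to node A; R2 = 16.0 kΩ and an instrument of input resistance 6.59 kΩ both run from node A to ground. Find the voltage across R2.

V_out ≈ 6.60 V

The load sits in parallel with R2, giving an effective lower resistance R2' = R2·R_L/(R2+R_L) = 4.668 kΩ.
Then V_out = V_in · R2'/(R1 + R2') = 45.9 × 4.668/32.47 = 6.599 V.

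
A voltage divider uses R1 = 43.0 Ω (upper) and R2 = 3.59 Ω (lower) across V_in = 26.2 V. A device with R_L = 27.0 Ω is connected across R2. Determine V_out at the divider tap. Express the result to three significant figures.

R2 ‖ R_L = (3.59 × 27.0)/(3.59 + 27.0) = 3.169 Ω.
Now apply the divider: V_out = 26.2 × 0.06863 = 1.798 V.
(Unloaded it would be 2.02 V; the load pulls it down.)

V_out ≈ 1.80 V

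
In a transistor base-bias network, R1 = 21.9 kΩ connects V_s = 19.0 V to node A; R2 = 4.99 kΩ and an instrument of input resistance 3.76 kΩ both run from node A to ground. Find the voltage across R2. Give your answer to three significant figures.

V_out ≈ 1.69 V

The load sits in parallel with R2, giving an effective lower resistance R2' = R2·R_L/(R2+R_L) = 2.144 kΩ.
Then V_out = V_s · R2'/(R1 + R2') = 19.0 × 2.144/24.04 = 1.694 V.
(Unloaded it would be 3.53 V; the load pulls it down.)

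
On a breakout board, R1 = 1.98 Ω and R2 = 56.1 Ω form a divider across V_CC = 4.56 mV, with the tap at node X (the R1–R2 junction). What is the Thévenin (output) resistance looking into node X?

R_th ≈ 1.91 Ω

Looking into X with the source shorted: R_th = R1·R2/(R1+R2) = 1.980 × 56.1/58.08 = 1.912 Ω.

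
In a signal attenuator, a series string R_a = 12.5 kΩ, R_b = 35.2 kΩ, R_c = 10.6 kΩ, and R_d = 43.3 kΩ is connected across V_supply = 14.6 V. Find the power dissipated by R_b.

Series current I = V_supply/ΣR = 14.6/101.6 = 0.1437 mA.
V(R_b) = I·R = 5.058 V; P = V·I = 5.058 × 0.1437 = 0.7269 mW.

P ≈ 0.727 mW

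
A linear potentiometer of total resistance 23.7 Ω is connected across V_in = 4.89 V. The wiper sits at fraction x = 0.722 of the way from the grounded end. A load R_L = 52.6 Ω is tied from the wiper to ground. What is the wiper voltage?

V_out ≈ 3.24 V

Split the track: R_lower = x·R_p = 17.11 Ω, R_upper = (1−x)·R_p = 6.589 Ω.
Lower segment in parallel with the load: 17.11 ‖ 52.6 = 12.91 Ω.
Then V_out = V_in · 12.91/(6.589 + 12.91) = 3.238 V.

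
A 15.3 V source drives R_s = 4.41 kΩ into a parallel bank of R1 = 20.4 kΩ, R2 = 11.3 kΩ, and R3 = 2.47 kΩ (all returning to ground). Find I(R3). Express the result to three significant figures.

Parallel bank: R_p = 1/(1/20.4 + 1/11.3 + 1/2.47) = 1.844 kΩ.
V_A by voltage divider: V_A = 15.3 × 1.844/(4.41 + 1.844) = 4.511 V.
Branch current I = V_A/R3 = 4.511/2.47 = 1.826 mA.

I ≈ 1.83 mA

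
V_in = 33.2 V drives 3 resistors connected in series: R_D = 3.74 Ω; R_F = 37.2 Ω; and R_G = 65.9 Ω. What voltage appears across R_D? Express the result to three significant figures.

Total series resistance ΣR = 3.74 + 37.2 + 65.9 = 106.8 Ω.
By the voltage-divider rule, V = 33.2 × 3.740/106.8 = 1.162 V.

V ≈ 1.16 V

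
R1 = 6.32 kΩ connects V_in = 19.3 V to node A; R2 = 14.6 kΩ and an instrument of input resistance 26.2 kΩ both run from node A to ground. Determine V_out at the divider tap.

First combine the lower leg with the load: R2 ‖ R_L = 9.375 kΩ.
Now apply the divider: V_out = 19.3 × 0.5973 = 11.53 V.

V_out ≈ 11.5 V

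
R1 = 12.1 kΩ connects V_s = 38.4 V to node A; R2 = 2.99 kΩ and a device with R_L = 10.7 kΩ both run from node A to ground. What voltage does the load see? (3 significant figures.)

The load sits in parallel with R2, giving an effective lower resistance R2' = R2·R_L/(R2+R_L) = 2.337 kΩ.
Now apply the divider: V_out = 38.4 × 0.1619 = 6.216 V.

V_out ≈ 6.22 V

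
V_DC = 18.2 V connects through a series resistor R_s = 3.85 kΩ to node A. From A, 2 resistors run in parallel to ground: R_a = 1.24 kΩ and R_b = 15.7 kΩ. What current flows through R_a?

I ≈ 3.37 mA

Equivalent of the parallel group: R_p = 1.149 kΩ.
V_A by voltage divider: V_A = 18.2 × 1.149/(3.85 + 1.149) = 4.184 V.
I(R_a) = V_A / R_a = 4.184/1.24 = 3.374 mA.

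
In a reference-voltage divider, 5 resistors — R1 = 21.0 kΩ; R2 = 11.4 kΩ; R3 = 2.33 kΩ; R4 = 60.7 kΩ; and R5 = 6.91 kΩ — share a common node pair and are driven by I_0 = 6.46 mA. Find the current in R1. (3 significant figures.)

I ≈ 0.424 mA

ΣG = 1/21.0 + 1/11.4 + 1/2.33 + 1/60.7 + 1/6.91 = 0.7257.
By the current-divider rule, I = I_0 · G_k/ΣG = 6.46 × 0.06562 = 0.4239 mA.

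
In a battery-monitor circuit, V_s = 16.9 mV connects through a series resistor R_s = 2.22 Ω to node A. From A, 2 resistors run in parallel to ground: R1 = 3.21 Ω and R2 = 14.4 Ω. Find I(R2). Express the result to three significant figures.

I ≈ 0.636 mA

Parallel bank: R_p = 1/(1/3.21 + 1/14.4) = 2.625 Ω.
Node voltage V_A = V_s · R_p/(R_s + R_p) = 16.9 × 0.5418 = 9.156 mV.
I(R2) = V_A / R2 = 9.156/14.4 = 0.6358 mA.
(Check via current divider: I_total = 3.488 mA; share G_k/ΣG = 0.1823 → same result.)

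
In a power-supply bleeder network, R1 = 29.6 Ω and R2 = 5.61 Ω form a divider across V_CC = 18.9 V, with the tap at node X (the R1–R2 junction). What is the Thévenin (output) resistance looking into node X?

Zeroing V_CC shorts the top of R1 to ground, so R_th = R1 ‖ R2 = 4.716 Ω.

R_th ≈ 4.72 Ω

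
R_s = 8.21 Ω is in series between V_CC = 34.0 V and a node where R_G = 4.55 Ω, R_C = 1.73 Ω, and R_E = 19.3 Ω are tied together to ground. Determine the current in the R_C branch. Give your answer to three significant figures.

Combine the parallel branches: R_p = (1/4.55 + 1/1.73 + 1/19.3)⁻¹ = 1.177 Ω.
V_A = 34.0 × 1.177/9.387 = 4.263 V.
I(R_C) = V_A / R_C = 4.263/1.73 = 2.464 A.

I ≈ 2.46 A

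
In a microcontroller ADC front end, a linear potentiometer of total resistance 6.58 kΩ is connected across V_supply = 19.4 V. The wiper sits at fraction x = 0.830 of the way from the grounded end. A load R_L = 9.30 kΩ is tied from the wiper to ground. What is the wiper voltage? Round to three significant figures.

V_out ≈ 14.6 V

Split the track: R_lower = x·R_p = 5.461 kΩ, R_upper = (1−x)·R_p = 1.119 kΩ.
(x·R_p) ‖ R_L = 3.441 kΩ.
Loaded-divider output: V_out = 19.4 × 0.7547 = 14.64 V.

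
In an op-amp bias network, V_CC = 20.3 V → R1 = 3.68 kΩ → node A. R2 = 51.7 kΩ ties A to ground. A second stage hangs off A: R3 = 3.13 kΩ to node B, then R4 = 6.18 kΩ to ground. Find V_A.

V_A ≈ 13.8 V

The second stage (R3 + R4 = 9.310 kΩ) loads node A in parallel with R2.
Effective lower resistance at A: R2 ‖ 9.310 = 7.889 kΩ.
So V_A = 20.3 × 0.6819 = 13.84 V.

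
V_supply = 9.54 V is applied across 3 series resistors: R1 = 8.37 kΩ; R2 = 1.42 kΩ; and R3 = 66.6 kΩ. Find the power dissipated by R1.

P ≈ 0.131 mW

The common current is I = 9.54/76.39 = 0.1249 mA.
V(R1) = I·R = 1.045 V; P = V·I = 1.045 × 0.1249 = 0.1305 mW.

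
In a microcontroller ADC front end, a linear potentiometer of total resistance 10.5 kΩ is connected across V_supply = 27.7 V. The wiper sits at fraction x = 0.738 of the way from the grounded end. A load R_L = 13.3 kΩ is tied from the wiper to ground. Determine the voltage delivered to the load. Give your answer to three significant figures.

Lower segment x·R_p = 7.749 kΩ; upper segment (1−x)·R_p = 2.751 kΩ.
Lower segment in parallel with the load: 7.749 ‖ 13.3 = 4.896 kΩ.
Then V_out = V_supply · 4.896/(2.751 + 4.896) = 17.74 V.

V_out ≈ 17.7 V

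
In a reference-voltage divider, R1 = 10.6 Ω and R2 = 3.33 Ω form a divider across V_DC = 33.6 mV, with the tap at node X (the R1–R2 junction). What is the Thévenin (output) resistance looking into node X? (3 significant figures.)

With V_DC suppressed (replaced by a short), R_th = R1 ‖ R2 = (10.60 × 3.33)/(10.60 + 3.33) = 2.534 Ω.

R_th ≈ 2.53 Ω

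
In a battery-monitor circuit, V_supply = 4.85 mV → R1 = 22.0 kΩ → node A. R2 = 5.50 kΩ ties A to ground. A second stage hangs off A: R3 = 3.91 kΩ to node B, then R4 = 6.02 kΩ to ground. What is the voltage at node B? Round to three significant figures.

The second stage (R3 + R4 = 9.930 kΩ) loads node A in parallel with R2.
Effective lower resistance at A: R2 ‖ 9.930 = 3.540 kΩ.
V_A = 4.85 × 3.540/(22.0 + 3.540) = 0.6722 mV.
Then the unloaded second divider: V_B = V_A × R4/(R3+R4) = 0.6722 × 0.6062 = 0.4075 mV.

V_B ≈ 0.407 mV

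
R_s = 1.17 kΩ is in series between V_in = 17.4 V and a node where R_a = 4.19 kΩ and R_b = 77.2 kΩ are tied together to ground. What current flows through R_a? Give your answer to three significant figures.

Equivalent of the parallel group: R_p = 3.974 kΩ.
V_A by voltage divider: V_A = 17.4 × 3.974/(1.17 + 3.974) = 13.44 V.
I(R_a) = V_A / R_a = 13.44/4.19 = 3.208 mA.
(Check via current divider: I_total = 3.382 mA; share G_k/ΣG = 0.9485 → same result.)

I ≈ 3.21 mA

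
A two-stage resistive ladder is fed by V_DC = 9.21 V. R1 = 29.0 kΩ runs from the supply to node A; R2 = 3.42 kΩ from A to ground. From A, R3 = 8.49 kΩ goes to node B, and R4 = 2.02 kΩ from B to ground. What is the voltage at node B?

Looking into the second stage from A: R3 + R4 = 10.51 kΩ appears in parallel with R2.
R2 ‖ (R3+R4) = 2.580 kΩ.
So V_A = 9.21 × 0.08171 = 0.7525 V.
Stage 2 is unloaded, so V_B = V_A · R4/(R3+R4) = 0.7525 × 2.02/10.51 = 0.1446 V.

V_B ≈ 0.145 V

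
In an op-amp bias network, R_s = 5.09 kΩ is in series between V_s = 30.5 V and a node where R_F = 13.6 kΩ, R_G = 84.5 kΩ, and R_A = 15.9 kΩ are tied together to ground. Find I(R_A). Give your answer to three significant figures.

I ≈ 1.09 mA

Parallel bank: R_p = 1/(1/13.6 + 1/84.5 + 1/15.9) = 6.745 kΩ.
V_A = 30.5 × 6.745/11.84 = 17.38 V.
Branch current I = V_A/R_A = 17.38/15.9 = 1.093 mA.
(Check via current divider: I_total = 2.577 mA; share G_k/ΣG = 0.4242 → same result.)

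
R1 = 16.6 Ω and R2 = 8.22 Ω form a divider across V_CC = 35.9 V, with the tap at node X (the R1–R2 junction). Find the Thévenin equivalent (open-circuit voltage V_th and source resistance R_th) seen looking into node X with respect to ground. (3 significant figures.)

V_th ≈ 11.9 V, R_th ≈ 5.50 Ω

Open-circuit (no load on X): V_th = V_CC · R2/(R1 + R2) = 35.9 × 8.22/(16.60 + 8.22) = 11.89 V.
Zeroing V_CC shorts the top of R1 to ground, so R_th = R1 ‖ R2 = 5.498 Ω.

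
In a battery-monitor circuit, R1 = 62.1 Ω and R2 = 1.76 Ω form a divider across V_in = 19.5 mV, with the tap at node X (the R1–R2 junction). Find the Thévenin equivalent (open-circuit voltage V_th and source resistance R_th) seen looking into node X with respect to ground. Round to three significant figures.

V_th ≈ 0.537 mV, R_th ≈ 1.71 Ω

Open-circuit (no load on X): V_th = V_in · R2/(R1 + R2) = 19.5 × 1.76/(62.10 + 1.76) = 0.5374 mV.
Looking into X with the source shorted: R_th = R1·R2/(R1+R2) = 62.10 × 1.76/63.86 = 1.711 Ω.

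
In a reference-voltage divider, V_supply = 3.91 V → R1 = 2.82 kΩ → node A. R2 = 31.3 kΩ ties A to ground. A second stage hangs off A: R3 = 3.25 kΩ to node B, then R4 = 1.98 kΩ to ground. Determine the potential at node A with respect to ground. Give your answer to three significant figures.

Looking into the second stage from A: R3 + R4 = 5.230 kΩ appears in parallel with R2.
Effective lower resistance at A: R2 ‖ 5.230 = 4.481 kΩ.
First divider: V_A = V_supply · 4.481/(2.82 + 4.481) = 2.400 V.

V_A ≈ 2.40 V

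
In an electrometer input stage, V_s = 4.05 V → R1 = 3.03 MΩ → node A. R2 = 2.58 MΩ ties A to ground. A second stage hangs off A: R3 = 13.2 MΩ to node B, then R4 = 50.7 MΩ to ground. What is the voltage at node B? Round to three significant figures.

Node A sees R2 in parallel with the series input of stage 2, R3 + R4 = 63.90 MΩ.
Effective lower resistance at A: R2 ‖ 63.90 = 2.480 MΩ.
First divider: V_A = V_s · 2.480/(3.03 + 2.480) = 1.823 V.
V_B = V_A × 0.7934 = 1.446 V.

V_B ≈ 1.45 V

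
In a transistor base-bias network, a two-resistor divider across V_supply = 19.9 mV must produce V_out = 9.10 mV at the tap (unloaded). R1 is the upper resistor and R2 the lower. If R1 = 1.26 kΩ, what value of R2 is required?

R2 ≈ 1.06 kΩ

The divider ratio is R2/(R1+R2) = 9.10/19.9 = 0.4573.
R2 = R1 · 0.4573/(1 − 0.4573) = 1.062 kΩ.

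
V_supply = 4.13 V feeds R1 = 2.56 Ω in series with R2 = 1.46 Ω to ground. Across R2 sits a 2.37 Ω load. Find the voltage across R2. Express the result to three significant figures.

V_out ≈ 1.08 V

R2 ‖ R_L = (1.46 × 2.37)/(1.46 + 2.37) = 0.9034 Ω.
Now apply the divider: V_out = 4.13 × 0.2609 = 1.077 V.
(Unloaded it would be 1.50 V; the load pulls it down.)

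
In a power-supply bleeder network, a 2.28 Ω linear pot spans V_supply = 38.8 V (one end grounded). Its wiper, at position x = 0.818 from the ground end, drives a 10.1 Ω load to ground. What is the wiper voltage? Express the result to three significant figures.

V_out ≈ 30.7 V

The pot divides into 0.4150 Ω above the wiper and 1.865 Ω below.
Lower segment in parallel with the load: 1.865 ‖ 10.1 = 1.574 Ω.
Loaded-divider output: V_out = 38.8 × 0.7914 = 30.71 V.
(Unloaded: V_out = x·V_supply = 31.7 V.)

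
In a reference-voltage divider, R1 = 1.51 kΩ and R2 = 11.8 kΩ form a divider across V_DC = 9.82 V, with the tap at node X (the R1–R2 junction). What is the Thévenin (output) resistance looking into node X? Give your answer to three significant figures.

R_th ≈ 1.34 kΩ

Zeroing V_DC shorts the top of R1 to ground, so R_th = R1 ‖ R2 = 1.339 kΩ.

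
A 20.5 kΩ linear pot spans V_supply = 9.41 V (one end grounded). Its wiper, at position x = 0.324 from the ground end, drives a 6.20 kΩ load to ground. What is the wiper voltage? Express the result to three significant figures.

The pot divides into 13.86 kΩ above the wiper and 6.642 kΩ below.
R_L loads the lower segment: effective lower R = 3.207 kΩ.
Then V_out = V_supply · 3.207/(13.86 + 3.207) = 1.768 V.
(Unloaded: V_out = x·V_supply = 3.05 V.)

V_out ≈ 1.77 V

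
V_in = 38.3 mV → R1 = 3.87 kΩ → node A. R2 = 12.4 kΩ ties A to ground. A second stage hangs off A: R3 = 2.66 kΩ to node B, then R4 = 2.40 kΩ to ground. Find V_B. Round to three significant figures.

V_B ≈ 8.75 mV

The second stage (R3 + R4 = 5.060 kΩ) loads node A in parallel with R2.
R2 ‖ (R3+R4) = 3.594 kΩ.
First divider: V_A = V_in · 3.594/(3.87 + 3.594) = 18.44 mV.
Then the unloaded second divider: V_B = V_A × R4/(R3+R4) = 18.44 × 0.4743 = 8.747 mV.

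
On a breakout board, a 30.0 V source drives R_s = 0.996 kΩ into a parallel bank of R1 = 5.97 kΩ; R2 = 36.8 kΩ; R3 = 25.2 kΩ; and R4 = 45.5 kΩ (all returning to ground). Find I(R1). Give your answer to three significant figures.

I ≈ 4.00 mA

Combine the parallel branches: R_p = (1/5.97 + 1/36.8 + 1/25.2 + 1/45.5)⁻¹ = 3.901 kΩ.
V_A by voltage divider: V_A = 30.0 × 3.901/(0.996 + 3.901) = 23.90 V.
Branch current I = V_A/R1 = 23.90/5.97 = 4.003 mA.
(Equivalently: I_total = 6.126 mA, then current-divider fraction G_k/ΣG = 0.6534.)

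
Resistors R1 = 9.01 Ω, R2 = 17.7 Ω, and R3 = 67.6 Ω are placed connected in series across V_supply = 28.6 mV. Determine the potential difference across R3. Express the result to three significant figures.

ΣR = 9.01 + 17.7 + 67.6 = 94.31 Ω.
V = V_supply · R/ΣR = 28.6 × 0.7168 = 20.50 mV.

V ≈ 20.5 mV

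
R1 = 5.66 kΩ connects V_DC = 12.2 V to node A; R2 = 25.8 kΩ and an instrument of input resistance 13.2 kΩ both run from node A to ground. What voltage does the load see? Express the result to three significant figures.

R2 ‖ R_L = (25.8 × 13.2)/(25.8 + 13.2) = 8.732 kΩ.
Then V_out = V_DC · R2'/(R1 + R2') = 12.2 × 8.732/14.39 = 7.402 V.

V_out ≈ 7.40 V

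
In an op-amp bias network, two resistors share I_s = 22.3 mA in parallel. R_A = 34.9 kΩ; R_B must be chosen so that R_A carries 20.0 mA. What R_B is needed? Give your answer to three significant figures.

R_B ≈ 303 kΩ

Two-branch current divider: I_A = I_s · R_B/(R_A + R_B).
20.0/22.3 = R_B/(R_A + R_B) → R_B = R_A · (0.8969)/(1 − 0.8969) = 34.9 × 8.696 = 303.5 kΩ.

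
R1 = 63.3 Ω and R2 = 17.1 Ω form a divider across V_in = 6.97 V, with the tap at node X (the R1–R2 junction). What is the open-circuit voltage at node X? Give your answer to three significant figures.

V_th ≈ 1.48 V

Open-circuit (no load on X): V_th = V_in · R2/(R1 + R2) = 6.97 × 17.1/(63.30 + 17.1) = 1.482 V.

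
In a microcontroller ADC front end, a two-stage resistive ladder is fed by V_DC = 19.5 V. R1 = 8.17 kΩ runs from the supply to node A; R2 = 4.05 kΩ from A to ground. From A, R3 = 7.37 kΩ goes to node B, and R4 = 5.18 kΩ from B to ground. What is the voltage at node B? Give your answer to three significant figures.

Looking into the second stage from A: R3 + R4 = 12.55 kΩ appears in parallel with R2.
Effective lower resistance at A: R2 ‖ 12.55 = 3.062 kΩ.
So V_A = 19.5 × 0.2726 = 5.316 V.
Then the unloaded second divider: V_B = V_A × R4/(R3+R4) = 5.316 × 0.4127 = 2.194 V.

V_B ≈ 2.19 V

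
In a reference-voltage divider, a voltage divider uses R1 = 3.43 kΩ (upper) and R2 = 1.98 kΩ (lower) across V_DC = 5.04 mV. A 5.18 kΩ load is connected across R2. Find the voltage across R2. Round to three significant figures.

V_out ≈ 1.48 mV

The load sits in parallel with R2, giving an effective lower resistance R2' = R2·R_L/(R2+R_L) = 1.432 kΩ.
Voltage divider with the loaded lower leg: V_out = 5.04 × 1.432/(3.43 + 1.432) = 5.04 × 0.2946 = 1.485 mV.
(Unloaded it would be 1.84 mV; the load pulls it down.)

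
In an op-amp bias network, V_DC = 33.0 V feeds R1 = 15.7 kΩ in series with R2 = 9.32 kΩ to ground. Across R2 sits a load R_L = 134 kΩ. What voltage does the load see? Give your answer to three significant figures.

V_out ≈ 11.8 V

R2 ‖ R_L = (9.32 × 134)/(9.32 + 134) = 8.714 kΩ.
Now apply the divider: V_out = 33.0 × 0.3569 = 11.78 V.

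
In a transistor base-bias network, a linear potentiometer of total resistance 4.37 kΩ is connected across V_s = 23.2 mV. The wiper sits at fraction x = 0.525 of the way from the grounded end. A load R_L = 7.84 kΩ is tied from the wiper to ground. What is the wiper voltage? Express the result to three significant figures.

V_out ≈ 10.7 mV

Split the track: R_lower = x·R_p = 2.294 kΩ, R_upper = (1−x)·R_p = 2.076 kΩ.
R_L loads the lower segment: effective lower R = 1.775 kΩ.
V_out = 23.2 × 1.775/(2.076 + 1.775) = 10.69 mV.
(Unloaded: V_out = x·V_s = 12.2 mV.)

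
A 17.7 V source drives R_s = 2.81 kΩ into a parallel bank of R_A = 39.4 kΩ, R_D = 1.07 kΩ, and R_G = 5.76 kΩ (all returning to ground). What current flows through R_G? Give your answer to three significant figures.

Parallel bank: R_p = 1/(1/39.4 + 1/1.07 + 1/5.76) = 0.8822 kΩ.
V_A by voltage divider: V_A = 17.7 × 0.8822/(2.81 + 0.8822) = 4.229 V.
I(R_G) = V_A / R_G = 4.229/5.76 = 0.7342 mA.

I ≈ 0.734 mA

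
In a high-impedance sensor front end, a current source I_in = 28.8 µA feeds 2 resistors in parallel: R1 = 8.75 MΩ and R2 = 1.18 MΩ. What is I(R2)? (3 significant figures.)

I ≈ 25.4 µA

With just two branches, the current splits inversely with resistance.
I(R2) = 28.8 × 8.75/(8.75 + 1.18) = 28.8 × 0.8812 = 25.38 µA.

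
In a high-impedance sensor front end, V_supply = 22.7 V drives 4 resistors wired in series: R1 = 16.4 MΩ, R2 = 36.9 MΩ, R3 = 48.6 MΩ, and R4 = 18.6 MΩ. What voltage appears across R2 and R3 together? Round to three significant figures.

Series total: ΣR = 16.4 + 36.9 + 48.6 + 18.6 = 120.5 MΩ.
R_{R2..R3} = 36.9 + 48.6 = 85.50 MΩ.
Voltage divider: V = V_supply · (85.50 / 120.5) = 22.7 × 0.7095 = 16.11 V.

V ≈ 16.1 V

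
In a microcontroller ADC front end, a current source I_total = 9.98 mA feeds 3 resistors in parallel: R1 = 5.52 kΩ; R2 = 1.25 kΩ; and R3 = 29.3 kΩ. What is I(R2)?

I ≈ 7.86 mA

ΣG = 1/5.52 + 1/1.25 + 1/29.3 = 1.015.
R2 takes the fraction G_k/ΣG = 0.8000/1.015 = 0.7880, so I = 9.98 × 0.7880 = 7.864 mA.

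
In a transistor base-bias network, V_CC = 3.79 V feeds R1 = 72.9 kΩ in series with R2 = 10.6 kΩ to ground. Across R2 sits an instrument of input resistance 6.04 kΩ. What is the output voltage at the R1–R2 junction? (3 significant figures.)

The load sits in parallel with R2, giving an effective lower resistance R2' = R2·R_L/(R2+R_L) = 3.848 kΩ.
Then V_out = V_CC · R2'/(R1 + R2') = 3.79 × 3.848/76.75 = 0.1900 V.

V_out ≈ 0.190 V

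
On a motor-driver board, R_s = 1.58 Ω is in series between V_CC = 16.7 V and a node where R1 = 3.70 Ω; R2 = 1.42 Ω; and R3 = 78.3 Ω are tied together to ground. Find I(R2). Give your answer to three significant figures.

Equivalent of the parallel group: R_p = 1.013 Ω.
V_A = 16.7 × 1.013/2.593 = 6.524 V.
I(R2) = V_A / R2 = 6.524/1.42 = 4.594 A.

I ≈ 4.59 A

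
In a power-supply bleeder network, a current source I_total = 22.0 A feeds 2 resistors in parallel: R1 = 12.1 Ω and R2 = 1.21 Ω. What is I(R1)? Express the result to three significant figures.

For two parallel branches, I_k = I_total · (other R)/(sum of R).
So I = 22.0 × 1.21/13.31 = 2.000 A.

I ≈ 2.00 A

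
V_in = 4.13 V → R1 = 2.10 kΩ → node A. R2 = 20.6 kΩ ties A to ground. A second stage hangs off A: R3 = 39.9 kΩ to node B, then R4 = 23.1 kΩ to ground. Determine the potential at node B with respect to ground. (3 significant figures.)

Node A sees R2 in parallel with the series input of stage 2, R3 + R4 = 63.00 kΩ.
Effective lower resistance at A: R2 ‖ 63.00 = 15.52 kΩ.
So V_A = 4.13 × 0.8808 = 3.638 V.
V_B = V_A × 0.3667 = 1.334 V.

V_B ≈ 1.33 V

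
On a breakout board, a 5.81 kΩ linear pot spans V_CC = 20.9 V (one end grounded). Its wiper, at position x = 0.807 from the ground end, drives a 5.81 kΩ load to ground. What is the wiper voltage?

V_out ≈ 14.6 V

Split the track: R_lower = x·R_p = 4.689 kΩ, R_upper = (1−x)·R_p = 1.121 kΩ.
Lower segment in parallel with the load: 4.689 ‖ 5.81 = 2.595 kΩ.
Then V_out = V_CC · 2.595/(1.121 + 2.595) = 14.59 V.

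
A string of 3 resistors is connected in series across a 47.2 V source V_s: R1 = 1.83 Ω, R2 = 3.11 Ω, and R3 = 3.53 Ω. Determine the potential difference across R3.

V ≈ 19.7 V

ΣR = 1.83 + 3.11 + 3.53 = 8.470 Ω.
By the voltage-divider rule, V = 47.2 × 3.530/8.470 = 19.67 V.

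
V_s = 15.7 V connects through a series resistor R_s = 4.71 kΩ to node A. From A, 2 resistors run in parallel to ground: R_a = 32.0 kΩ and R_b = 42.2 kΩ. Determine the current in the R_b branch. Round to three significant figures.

Combine the parallel branches: R_p = (1/32.0 + 1/42.2)⁻¹ = 18.20 kΩ.
Node voltage V_A = V_s · R_p/(R_s + R_p) = 15.7 × 0.7944 = 12.47 V.
Branch current I = V_A/R_b = 12.47/42.2 = 0.2955 mA.

I ≈ 0.296 mA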